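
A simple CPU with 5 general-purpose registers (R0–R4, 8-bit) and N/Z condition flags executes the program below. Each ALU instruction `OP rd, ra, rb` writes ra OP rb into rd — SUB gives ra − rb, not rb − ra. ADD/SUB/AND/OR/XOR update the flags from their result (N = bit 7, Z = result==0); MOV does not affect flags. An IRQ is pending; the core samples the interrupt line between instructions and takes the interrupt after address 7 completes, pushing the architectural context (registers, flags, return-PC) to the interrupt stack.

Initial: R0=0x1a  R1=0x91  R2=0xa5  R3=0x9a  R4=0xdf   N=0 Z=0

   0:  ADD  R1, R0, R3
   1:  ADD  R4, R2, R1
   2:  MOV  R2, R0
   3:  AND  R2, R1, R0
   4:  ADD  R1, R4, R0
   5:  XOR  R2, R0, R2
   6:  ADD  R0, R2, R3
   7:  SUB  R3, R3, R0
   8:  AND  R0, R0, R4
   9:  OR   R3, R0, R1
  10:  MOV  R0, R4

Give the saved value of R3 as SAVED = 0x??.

after  0: R0=0x1a R1=0xb4 R2=0xa5 R3=0x9a R4=0xdf  N=1 Z=0
after  1: R0=0x1a R1=0xb4 R2=0xa5 R3=0x9a R4=0x59  N=0 Z=0
after  2: R0=0x1a R1=0xb4 R2=0x1a R3=0x9a R4=0x59  N=0 Z=0
after  3: R0=0x1a R1=0xb4 R2=0x10 R3=0x9a R4=0x59  N=0 Z=0
after  4: R0=0x1a R1=0x73 R2=0x10 R3=0x9a R4=0x59  N=0 Z=0
after  5: R0=0x1a R1=0x73 R2=0x0a R3=0x9a R4=0x59  N=0 Z=0
after  6: R0=0xa4 R1=0x73 R2=0x0a R3=0x9a R4=0x59  N=1 Z=0
after  7: R0=0xa4 R1=0x73 R2=0x0a R3=0xf6 R4=0x59  N=1 Z=0
-- IRQ taken; context saved, return-PC = 8 --

SAVED = 0xf6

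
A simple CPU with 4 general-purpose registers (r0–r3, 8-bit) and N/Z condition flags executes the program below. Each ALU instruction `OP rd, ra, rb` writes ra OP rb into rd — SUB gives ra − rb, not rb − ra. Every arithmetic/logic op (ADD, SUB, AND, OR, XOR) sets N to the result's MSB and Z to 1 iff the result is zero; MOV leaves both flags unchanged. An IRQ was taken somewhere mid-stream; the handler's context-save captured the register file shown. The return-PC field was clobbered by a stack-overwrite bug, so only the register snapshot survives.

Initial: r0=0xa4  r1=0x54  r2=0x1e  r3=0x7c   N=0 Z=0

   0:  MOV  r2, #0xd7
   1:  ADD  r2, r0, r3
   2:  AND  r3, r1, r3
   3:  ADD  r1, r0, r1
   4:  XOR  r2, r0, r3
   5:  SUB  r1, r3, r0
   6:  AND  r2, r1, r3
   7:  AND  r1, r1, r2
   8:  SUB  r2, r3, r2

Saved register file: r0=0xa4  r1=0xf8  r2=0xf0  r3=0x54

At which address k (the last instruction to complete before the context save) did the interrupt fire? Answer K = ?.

after  0: r0=0xa4 r1=0x54 r2=0xd7 r3=0x7c  N=0 Z=0
after  1: r0=0xa4 r1=0x54 r2=0x20 r3=0x7c  N=0 Z=0
after  2: r0=0xa4 r1=0x54 r2=0x20 r3=0x54  N=0 Z=0
after  3: r0=0xa4 r1=0xf8 r2=0x20 r3=0x54  N=1 Z=0
after  4: r0=0xa4 r1=0xf8 r2=0xf0 r3=0x54  N=1 Z=0
-- IRQ taken; context saved, return-PC = 5 --

K = 4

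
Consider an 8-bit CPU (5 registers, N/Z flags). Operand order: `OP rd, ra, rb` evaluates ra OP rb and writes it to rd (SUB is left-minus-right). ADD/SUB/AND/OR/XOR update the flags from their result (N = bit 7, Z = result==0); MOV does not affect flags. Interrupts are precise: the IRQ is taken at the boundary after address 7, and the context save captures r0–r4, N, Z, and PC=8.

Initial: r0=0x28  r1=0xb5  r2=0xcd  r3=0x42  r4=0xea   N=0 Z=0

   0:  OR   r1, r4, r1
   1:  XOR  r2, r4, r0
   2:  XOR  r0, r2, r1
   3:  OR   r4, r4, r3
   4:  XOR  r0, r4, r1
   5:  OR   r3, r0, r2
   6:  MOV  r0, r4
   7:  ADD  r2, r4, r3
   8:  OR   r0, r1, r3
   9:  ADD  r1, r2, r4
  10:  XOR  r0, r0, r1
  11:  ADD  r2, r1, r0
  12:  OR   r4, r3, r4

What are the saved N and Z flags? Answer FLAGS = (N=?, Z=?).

after  0: r0=0x28 r1=0xff r2=0xcd r3=0x42 r4=0xea  N=1 Z=0
after  1: r0=0x28 r1=0xff r2=0xc2 r3=0x42 r4=0xea  N=1 Z=0
after  2: r0=0x3d r1=0xff r2=0xc2 r3=0x42 r4=0xea  N=0 Z=0
after  3: r0=0x3d r1=0xff r2=0xc2 r3=0x42 r4=0xea  N=1 Z=0
after  4: r0=0x15 r1=0xff r2=0xc2 r3=0x42 r4=0xea  N=0 Z=0
after  5: r0=0x15 r1=0xff r2=0xc2 r3=0xd7 r4=0xea  N=1 Z=0
after  6: r0=0xea r1=0xff r2=0xc2 r3=0xd7 r4=0xea  N=1 Z=0
after  7: r0=0xea r1=0xff r2=0xc1 r3=0xd7 r4=0xea  N=1 Z=0
-- IRQ taken; context saved, return-PC = 8 --

FLAGS = (N=1, Z=0)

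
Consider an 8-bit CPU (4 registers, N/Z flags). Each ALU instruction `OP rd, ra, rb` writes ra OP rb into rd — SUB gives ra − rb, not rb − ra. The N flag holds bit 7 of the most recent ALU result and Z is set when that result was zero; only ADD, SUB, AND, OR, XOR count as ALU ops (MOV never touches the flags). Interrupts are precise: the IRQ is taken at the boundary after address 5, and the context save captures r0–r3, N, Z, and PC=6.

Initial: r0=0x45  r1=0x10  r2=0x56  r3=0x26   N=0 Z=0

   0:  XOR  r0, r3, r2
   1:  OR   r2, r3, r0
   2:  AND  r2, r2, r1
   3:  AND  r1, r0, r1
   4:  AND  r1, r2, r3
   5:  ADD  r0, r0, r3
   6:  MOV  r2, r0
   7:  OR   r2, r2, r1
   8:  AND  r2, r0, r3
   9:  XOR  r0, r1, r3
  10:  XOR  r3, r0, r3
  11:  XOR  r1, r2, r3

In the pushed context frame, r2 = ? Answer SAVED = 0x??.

SAVED = 0x10

after  0: r0=0x70 r1=0x10 r2=0x56 r3=0x26  N=0 Z=0
after  1: r0=0x70 r1=0x10 r2=0x76 r3=0x26  N=0 Z=0
after  2: r0=0x70 r1=0x10 r2=0x10 r3=0x26  N=0 Z=0
after  3: r0=0x70 r1=0x10 r2=0x10 r3=0x26  N=0 Z=0
after  4: r0=0x70 r1=0x00 r2=0x10 r3=0x26  N=0 Z=1
after  5: r0=0x96 r1=0x00 r2=0x10 r3=0x26  N=1 Z=0
-- IRQ taken; context saved, return-PC = 6 --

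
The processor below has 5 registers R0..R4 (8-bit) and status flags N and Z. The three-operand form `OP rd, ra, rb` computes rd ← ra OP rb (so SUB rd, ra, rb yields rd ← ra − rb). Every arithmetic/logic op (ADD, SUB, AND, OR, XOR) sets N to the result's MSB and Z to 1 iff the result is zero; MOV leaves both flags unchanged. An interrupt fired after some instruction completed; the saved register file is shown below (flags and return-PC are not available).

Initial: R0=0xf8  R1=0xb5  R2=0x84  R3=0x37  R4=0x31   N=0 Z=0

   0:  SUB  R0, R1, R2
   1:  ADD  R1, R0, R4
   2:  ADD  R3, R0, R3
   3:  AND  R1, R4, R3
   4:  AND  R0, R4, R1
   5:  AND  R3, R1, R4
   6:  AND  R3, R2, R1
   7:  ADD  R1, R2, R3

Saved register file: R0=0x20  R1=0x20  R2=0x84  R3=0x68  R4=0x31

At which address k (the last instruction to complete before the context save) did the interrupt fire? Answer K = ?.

after  0: R0=0x31 R1=0xb5 R2=0x84 R3=0x37 R4=0x31  N=0 Z=0
after  1: R0=0x31 R1=0x62 R2=0x84 R3=0x37 R4=0x31  N=0 Z=0
after  2: R0=0x31 R1=0x62 R2=0x84 R3=0x68 R4=0x31  N=0 Z=0
after  3: R0=0x31 R1=0x20 R2=0x84 R3=0x68 R4=0x31  N=0 Z=0
after  4: R0=0x20 R1=0x20 R2=0x84 R3=0x68 R4=0x31  N=0 Z=0
-- IRQ taken; context saved, return-PC = 5 --

K = 4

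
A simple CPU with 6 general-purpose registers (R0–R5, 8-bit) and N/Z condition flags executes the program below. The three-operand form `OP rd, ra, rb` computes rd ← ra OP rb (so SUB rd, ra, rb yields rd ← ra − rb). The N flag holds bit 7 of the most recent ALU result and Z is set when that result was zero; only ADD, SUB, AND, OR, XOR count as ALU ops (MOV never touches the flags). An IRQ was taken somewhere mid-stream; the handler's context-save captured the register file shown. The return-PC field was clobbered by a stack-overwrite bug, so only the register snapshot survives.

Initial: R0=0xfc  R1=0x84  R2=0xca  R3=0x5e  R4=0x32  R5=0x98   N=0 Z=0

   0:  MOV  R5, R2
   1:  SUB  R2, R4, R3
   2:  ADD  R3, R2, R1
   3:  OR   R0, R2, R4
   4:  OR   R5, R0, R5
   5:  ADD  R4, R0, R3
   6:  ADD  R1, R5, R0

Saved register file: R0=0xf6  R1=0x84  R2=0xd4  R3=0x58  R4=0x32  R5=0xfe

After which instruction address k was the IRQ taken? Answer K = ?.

after  0: R0=0xfc R1=0x84 R2=0xca R3=0x5e R4=0x32 R5=0xca  N=0 Z=0
after  1: R0=0xfc R1=0x84 R2=0xd4 R3=0x5e R4=0x32 R5=0xca  N=1 Z=0
after  2: R0=0xfc R1=0x84 R2=0xd4 R3=0x58 R4=0x32 R5=0xca  N=0 Z=0
after  3: R0=0xf6 R1=0x84 R2=0xd4 R3=0x58 R4=0x32 R5=0xca  N=1 Z=0
after  4: R0=0xf6 R1=0x84 R2=0xd4 R3=0x58 R4=0x32 R5=0xfe  N=1 Z=0
-- IRQ taken; context saved, return-PC = 5 --

K = 4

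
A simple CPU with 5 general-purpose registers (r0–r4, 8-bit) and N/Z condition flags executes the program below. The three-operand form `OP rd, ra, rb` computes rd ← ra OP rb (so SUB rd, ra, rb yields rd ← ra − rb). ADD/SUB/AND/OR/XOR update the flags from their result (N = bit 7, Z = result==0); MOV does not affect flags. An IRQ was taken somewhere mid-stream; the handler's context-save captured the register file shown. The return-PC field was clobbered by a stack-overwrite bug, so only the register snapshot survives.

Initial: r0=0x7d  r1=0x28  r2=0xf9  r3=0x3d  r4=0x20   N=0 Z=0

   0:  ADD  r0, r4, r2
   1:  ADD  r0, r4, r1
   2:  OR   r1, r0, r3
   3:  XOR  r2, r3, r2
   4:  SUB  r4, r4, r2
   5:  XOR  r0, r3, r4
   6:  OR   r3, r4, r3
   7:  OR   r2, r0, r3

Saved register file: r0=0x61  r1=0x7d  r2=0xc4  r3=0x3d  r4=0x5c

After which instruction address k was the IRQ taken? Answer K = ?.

after  0: r0=0x19 r1=0x28 r2=0xf9 r3=0x3d r4=0x20  N=0 Z=0
after  1: r0=0x48 r1=0x28 r2=0xf9 r3=0x3d r4=0x20  N=0 Z=0
after  2: r0=0x48 r1=0x7d r2=0xf9 r3=0x3d r4=0x20  N=0 Z=0
after  3: r0=0x48 r1=0x7d r2=0xc4 r3=0x3d r4=0x20  N=1 Z=0
after  4: r0=0x48 r1=0x7d r2=0xc4 r3=0x3d r4=0x5c  N=0 Z=0
after  5: r0=0x61 r1=0x7d r2=0xc4 r3=0x3d r4=0x5c  N=0 Z=0
-- IRQ taken; context saved, return-PC = 6 --

K = 5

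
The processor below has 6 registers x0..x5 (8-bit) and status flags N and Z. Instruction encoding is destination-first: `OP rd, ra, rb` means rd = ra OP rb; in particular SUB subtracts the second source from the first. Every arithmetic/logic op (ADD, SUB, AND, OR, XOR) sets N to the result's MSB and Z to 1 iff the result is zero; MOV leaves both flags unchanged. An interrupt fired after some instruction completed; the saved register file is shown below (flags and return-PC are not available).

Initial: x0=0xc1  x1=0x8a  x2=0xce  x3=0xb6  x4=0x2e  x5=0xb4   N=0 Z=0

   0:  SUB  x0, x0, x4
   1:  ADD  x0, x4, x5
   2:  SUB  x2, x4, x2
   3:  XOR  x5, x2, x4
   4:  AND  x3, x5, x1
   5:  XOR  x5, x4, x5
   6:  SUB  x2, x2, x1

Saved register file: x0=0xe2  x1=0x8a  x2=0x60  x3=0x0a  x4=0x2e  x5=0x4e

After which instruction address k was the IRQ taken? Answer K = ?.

after  0: x0=0x93 x1=0x8a x2=0xce x3=0xb6 x4=0x2e x5=0xb4  N=1 Z=0
after  1: x0=0xe2 x1=0x8a x2=0xce x3=0xb6 x4=0x2e x5=0xb4  N=1 Z=0
after  2: x0=0xe2 x1=0x8a x2=0x60 x3=0xb6 x4=0x2e x5=0xb4  N=0 Z=0
after  3: x0=0xe2 x1=0x8a x2=0x60 x3=0xb6 x4=0x2e x5=0x4e  N=0 Z=0
after  4: x0=0xe2 x1=0x8a x2=0x60 x3=0x0a x4=0x2e x5=0x4e  N=0 Z=0
-- IRQ taken; context saved, return-PC = 5 --

K = 4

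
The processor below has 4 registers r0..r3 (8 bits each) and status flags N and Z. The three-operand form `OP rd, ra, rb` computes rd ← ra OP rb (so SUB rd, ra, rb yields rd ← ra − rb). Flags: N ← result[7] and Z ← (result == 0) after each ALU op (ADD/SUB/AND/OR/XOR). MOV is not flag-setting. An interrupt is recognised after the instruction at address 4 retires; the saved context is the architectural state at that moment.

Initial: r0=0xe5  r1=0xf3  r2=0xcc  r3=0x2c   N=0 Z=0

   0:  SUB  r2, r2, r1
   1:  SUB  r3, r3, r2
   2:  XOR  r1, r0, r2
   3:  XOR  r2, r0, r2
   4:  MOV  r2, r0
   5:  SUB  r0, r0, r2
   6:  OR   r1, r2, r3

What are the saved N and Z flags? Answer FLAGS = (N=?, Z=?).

after  0: r0=0xe5 r1=0xf3 r2=0xd9 r3=0x2c  N=1 Z=0
after  1: r0=0xe5 r1=0xf3 r2=0xd9 r3=0x53  N=0 Z=0
after  2: r0=0xe5 r1=0x3c r2=0xd9 r3=0x53  N=0 Z=0
after  3: r0=0xe5 r1=0x3c r2=0x3c r3=0x53  N=0 Z=0
after  4: r0=0xe5 r1=0x3c r2=0xe5 r3=0x53  N=0 Z=0
-- IRQ taken; context saved, return-PC = 5 --

FLAGS = (N=0, Z=0)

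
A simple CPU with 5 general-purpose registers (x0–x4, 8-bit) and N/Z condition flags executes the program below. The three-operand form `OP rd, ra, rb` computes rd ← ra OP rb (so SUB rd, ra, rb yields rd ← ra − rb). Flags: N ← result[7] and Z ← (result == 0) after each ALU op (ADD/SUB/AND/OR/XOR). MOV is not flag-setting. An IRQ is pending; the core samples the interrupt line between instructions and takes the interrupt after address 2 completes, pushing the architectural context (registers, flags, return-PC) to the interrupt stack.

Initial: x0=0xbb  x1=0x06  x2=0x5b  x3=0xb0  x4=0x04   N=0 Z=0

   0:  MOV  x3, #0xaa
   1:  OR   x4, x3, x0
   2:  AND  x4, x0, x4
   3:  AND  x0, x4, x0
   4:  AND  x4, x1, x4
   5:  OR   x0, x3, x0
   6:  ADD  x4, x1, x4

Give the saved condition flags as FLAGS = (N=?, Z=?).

FLAGS = (N=1, Z=0)

after  0: x0=0xbb x1=0x06 x2=0x5b x3=0xaa x4=0x04  N=0 Z=0
after  1: x0=0xbb x1=0x06 x2=0x5b x3=0xaa x4=0xbb  N=1 Z=0
after  2: x0=0xbb x1=0x06 x2=0x5b x3=0xaa x4=0xbb  N=1 Z=0
-- IRQ taken; context saved, return-PC = 3 --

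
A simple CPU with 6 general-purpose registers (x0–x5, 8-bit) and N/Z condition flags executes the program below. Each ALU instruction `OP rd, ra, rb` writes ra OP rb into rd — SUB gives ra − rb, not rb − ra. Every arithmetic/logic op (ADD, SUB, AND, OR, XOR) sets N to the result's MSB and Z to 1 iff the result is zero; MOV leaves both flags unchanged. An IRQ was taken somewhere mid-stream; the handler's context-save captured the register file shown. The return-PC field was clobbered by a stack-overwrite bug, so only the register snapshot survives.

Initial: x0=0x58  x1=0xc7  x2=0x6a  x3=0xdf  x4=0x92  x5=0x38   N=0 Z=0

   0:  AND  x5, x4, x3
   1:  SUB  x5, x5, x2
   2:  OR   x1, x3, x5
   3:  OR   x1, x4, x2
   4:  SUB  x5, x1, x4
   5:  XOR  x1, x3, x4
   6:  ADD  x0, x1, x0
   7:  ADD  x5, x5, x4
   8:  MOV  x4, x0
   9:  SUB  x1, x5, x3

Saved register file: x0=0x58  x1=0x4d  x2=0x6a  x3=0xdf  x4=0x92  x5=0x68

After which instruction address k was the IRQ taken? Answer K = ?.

after  0: x0=0x58 x1=0xc7 x2=0x6a x3=0xdf x4=0x92 x5=0x92  N=1 Z=0
after  1: x0=0x58 x1=0xc7 x2=0x6a x3=0xdf x4=0x92 x5=0x28  N=0 Z=0
after  2: x0=0x58 x1=0xff x2=0x6a x3=0xdf x4=0x92 x5=0x28  N=1 Z=0
after  3: x0=0x58 x1=0xfa x2=0x6a x3=0xdf x4=0x92 x5=0x28  N=1 Z=0
after  4: x0=0x58 x1=0xfa x2=0x6a x3=0xdf x4=0x92 x5=0x68  N=0 Z=0
after  5: x0=0x58 x1=0x4d x2=0x6a x3=0xdf x4=0x92 x5=0x68  N=0 Z=0
-- IRQ taken; context saved, return-PC = 6 --

K = 5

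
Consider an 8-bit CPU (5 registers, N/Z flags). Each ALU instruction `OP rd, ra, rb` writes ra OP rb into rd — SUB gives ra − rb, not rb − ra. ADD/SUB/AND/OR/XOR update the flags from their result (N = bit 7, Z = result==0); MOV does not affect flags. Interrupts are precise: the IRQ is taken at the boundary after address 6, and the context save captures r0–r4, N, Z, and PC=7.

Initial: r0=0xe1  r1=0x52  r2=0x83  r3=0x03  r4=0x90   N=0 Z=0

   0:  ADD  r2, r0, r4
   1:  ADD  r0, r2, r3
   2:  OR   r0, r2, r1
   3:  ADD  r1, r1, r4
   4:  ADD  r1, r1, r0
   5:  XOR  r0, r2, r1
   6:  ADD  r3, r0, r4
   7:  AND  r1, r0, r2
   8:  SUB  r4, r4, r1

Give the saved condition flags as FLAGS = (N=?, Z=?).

after  0: r0=0xe1 r1=0x52 r2=0x71 r3=0x03 r4=0x90  N=0 Z=0
after  1: r0=0x74 r1=0x52 r2=0x71 r3=0x03 r4=0x90  N=0 Z=0
after  2: r0=0x73 r1=0x52 r2=0x71 r3=0x03 r4=0x90  N=0 Z=0
after  3: r0=0x73 r1=0xe2 r2=0x71 r3=0x03 r4=0x90  N=1 Z=0
after  4: r0=0x73 r1=0x55 r2=0x71 r3=0x03 r4=0x90  N=0 Z=0
after  5: r0=0x24 r1=0x55 r2=0x71 r3=0x03 r4=0x90  N=0 Z=0
after  6: r0=0x24 r1=0x55 r2=0x71 r3=0xb4 r4=0x90  N=1 Z=0
-- IRQ taken; context saved, return-PC = 7 --

FLAGS = (N=1, Z=0)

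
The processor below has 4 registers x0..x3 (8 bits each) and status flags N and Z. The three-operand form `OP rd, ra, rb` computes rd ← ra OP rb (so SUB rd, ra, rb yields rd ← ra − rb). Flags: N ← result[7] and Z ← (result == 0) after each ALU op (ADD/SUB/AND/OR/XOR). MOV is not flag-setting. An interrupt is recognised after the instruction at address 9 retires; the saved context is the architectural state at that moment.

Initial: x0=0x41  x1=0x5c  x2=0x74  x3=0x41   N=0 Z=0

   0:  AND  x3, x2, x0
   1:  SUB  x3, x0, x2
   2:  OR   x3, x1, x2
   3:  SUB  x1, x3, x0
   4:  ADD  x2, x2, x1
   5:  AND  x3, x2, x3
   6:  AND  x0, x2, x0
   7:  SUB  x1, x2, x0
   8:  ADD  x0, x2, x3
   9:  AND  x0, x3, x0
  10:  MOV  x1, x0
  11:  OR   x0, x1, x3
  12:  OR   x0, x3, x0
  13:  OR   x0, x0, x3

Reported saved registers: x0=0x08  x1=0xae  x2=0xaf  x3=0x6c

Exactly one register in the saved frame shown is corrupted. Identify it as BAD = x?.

after  0: x0=0x41 x1=0x5c x2=0x74 x3=0x40  N=0 Z=0
after  1: x0=0x41 x1=0x5c x2=0x74 x3=0xcd  N=1 Z=0
after  2: x0=0x41 x1=0x5c x2=0x74 x3=0x7c  N=0 Z=0
after  3: x0=0x41 x1=0x3b x2=0x74 x3=0x7c  N=0 Z=0
after  4: x0=0x41 x1=0x3b x2=0xaf x3=0x7c  N=1 Z=0
after  5: x0=0x41 x1=0x3b x2=0xaf x3=0x2c  N=0 Z=0
after  6: x0=0x01 x1=0x3b x2=0xaf x3=0x2c  N=0 Z=0
after  7: x0=0x01 x1=0xae x2=0xaf x3=0x2c  N=1 Z=0
after  8: x0=0xdb x1=0xae x2=0xaf x3=0x2c  N=1 Z=0
after  9: x0=0x08 x1=0xae x2=0xaf x3=0x2c  N=0 Z=0
-- IRQ taken; context saved, return-PC = 10 --
mismatch: x3: reported 0x6c vs actual 0x2c

BAD = x3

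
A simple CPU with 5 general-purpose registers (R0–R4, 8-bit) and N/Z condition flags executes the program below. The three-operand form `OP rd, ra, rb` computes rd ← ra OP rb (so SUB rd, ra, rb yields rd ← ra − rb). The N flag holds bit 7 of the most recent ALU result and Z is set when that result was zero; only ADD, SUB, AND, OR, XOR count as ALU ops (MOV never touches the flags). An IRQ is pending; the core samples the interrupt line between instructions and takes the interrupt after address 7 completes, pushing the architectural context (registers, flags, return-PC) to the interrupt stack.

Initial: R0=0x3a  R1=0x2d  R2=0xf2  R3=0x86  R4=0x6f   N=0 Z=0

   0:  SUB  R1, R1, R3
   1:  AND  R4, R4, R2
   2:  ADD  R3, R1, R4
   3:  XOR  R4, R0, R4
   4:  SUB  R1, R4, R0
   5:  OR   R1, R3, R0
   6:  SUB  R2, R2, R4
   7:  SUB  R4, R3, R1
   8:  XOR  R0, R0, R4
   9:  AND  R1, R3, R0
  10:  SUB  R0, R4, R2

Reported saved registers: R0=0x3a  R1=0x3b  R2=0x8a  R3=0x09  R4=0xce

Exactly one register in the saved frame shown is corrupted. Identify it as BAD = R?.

after  0: R0=0x3a R1=0xa7 R2=0xf2 R3=0x86 R4=0x6f  N=1 Z=0
after  1: R0=0x3a R1=0xa7 R2=0xf2 R3=0x86 R4=0x62  N=0 Z=0
after  2: R0=0x3a R1=0xa7 R2=0xf2 R3=0x09 R4=0x62  N=0 Z=0
after  3: R0=0x3a R1=0xa7 R2=0xf2 R3=0x09 R4=0x58  N=0 Z=0
after  4: R0=0x3a R1=0x1e R2=0xf2 R3=0x09 R4=0x58  N=0 Z=0
after  5: R0=0x3a R1=0x3b R2=0xf2 R3=0x09 R4=0x58  N=0 Z=0
after  6: R0=0x3a R1=0x3b R2=0x9a R3=0x09 R4=0x58  N=1 Z=0
after  7: R0=0x3a R1=0x3b R2=0x9a R3=0x09 R4=0xce  N=1 Z=0
-- IRQ taken; context saved, return-PC = 8 --
mismatch: R2: reported 0x8a vs actual 0x9a

BAD = R2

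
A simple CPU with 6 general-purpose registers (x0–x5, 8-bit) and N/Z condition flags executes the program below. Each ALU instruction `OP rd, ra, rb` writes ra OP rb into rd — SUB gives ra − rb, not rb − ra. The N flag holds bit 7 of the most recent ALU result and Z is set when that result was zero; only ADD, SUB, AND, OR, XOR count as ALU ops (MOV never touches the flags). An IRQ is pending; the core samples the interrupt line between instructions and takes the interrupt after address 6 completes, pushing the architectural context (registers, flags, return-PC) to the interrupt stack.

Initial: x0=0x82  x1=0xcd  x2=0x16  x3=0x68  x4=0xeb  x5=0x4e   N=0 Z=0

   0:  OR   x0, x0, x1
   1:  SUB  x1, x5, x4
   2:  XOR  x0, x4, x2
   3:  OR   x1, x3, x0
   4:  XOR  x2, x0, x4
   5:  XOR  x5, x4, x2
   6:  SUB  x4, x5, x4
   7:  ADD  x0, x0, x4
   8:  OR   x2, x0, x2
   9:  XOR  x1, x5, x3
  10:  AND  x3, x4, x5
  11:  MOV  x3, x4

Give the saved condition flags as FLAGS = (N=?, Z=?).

after  0: x0=0xcf x1=0xcd x2=0x16 x3=0x68 x4=0xeb x5=0x4e  N=1 Z=0
after  1: x0=0xcf x1=0x63 x2=0x16 x3=0x68 x4=0xeb x5=0x4e  N=0 Z=0
after  2: x0=0xfd x1=0x63 x2=0x16 x3=0x68 x4=0xeb x5=0x4e  N=1 Z=0
after  3: x0=0xfd x1=0xfd x2=0x16 x3=0x68 x4=0xeb x5=0x4e  N=1 Z=0
after  4: x0=0xfd x1=0xfd x2=0x16 x3=0x68 x4=0xeb x5=0x4e  N=0 Z=0
after  5: x0=0xfd x1=0xfd x2=0x16 x3=0x68 x4=0xeb x5=0xfd  N=1 Z=0
after  6: x0=0xfd x1=0xfd x2=0x16 x3=0x68 x4=0x12 x5=0xfd  N=0 Z=0
-- IRQ taken; context saved, return-PC = 7 --

FLAGS = (N=0, Z=0)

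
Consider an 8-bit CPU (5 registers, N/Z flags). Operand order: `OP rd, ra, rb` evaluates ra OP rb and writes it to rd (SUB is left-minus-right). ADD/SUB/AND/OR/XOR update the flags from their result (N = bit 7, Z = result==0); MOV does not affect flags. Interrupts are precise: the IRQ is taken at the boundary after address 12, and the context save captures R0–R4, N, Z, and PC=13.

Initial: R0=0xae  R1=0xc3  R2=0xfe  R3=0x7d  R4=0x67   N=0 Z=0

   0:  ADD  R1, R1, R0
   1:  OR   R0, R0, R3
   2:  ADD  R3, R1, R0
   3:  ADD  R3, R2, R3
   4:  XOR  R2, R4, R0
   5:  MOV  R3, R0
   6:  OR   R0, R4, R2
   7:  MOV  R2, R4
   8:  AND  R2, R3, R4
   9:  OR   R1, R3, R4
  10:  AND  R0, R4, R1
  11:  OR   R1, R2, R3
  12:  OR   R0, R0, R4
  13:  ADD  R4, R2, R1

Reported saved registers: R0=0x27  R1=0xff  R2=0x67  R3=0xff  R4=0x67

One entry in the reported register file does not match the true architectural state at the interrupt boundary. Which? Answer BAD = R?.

after  0: R0=0xae R1=0x71 R2=0xfe R3=0x7d R4=0x67  N=0 Z=0
after  1: R0=0xff R1=0x71 R2=0xfe R3=0x7d R4=0x67  N=1 Z=0
after  2: R0=0xff R1=0x71 R2=0xfe R3=0x70 R4=0x67  N=0 Z=0
after  3: R0=0xff R1=0x71 R2=0xfe R3=0x6e R4=0x67  N=0 Z=0
after  4: R0=0xff R1=0x71 R2=0x98 R3=0x6e R4=0x67  N=1 Z=0
after  5: R0=0xff R1=0x71 R2=0x98 R3=0xff R4=0x67  N=1 Z=0
after  6: R0=0xff R1=0x71 R2=0x98 R3=0xff R4=0x67  N=1 Z=0
after  7: R0=0xff R1=0x71 R2=0x67 R3=0xff R4=0x67  N=1 Z=0
after  8: R0=0xff R1=0x71 R2=0x67 R3=0xff R4=0x67  N=0 Z=0
after  9: R0=0xff R1=0xff R2=0x67 R3=0xff R4=0x67  N=1 Z=0
after 10: R0=0x67 R1=0xff R2=0x67 R3=0xff R4=0x67  N=0 Z=0
after 11: R0=0x67 R1=0xff R2=0x67 R3=0xff R4=0x67  N=1 Z=0
after 12: R0=0x67 R1=0xff R2=0x67 R3=0xff R4=0x67  N=0 Z=0
-- IRQ taken; context saved, return-PC = 13 --
mismatch: R0: reported 0x27 vs actual 0x67

BAD = R0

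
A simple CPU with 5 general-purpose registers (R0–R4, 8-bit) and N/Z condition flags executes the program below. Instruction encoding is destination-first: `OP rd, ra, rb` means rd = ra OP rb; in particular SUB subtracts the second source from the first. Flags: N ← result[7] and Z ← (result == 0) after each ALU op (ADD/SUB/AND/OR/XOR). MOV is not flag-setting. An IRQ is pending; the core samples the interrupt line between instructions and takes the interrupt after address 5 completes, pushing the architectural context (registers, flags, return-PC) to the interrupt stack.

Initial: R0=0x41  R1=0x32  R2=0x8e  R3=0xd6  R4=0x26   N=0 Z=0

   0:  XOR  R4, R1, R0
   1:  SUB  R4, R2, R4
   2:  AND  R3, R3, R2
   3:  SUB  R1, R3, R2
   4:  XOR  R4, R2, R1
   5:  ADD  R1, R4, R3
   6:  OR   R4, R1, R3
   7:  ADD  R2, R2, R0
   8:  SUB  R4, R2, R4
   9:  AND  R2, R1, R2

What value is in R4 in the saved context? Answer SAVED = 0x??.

after  0: R0=0x41 R1=0x32 R2=0x8e R3=0xd6 R4=0x73  N=0 Z=0
after  1: R0=0x41 R1=0x32 R2=0x8e R3=0xd6 R4=0x1b  N=0 Z=0
after  2: R0=0x41 R1=0x32 R2=0x8e R3=0x86 R4=0x1b  N=1 Z=0
after  3: R0=0x41 R1=0xf8 R2=0x8e R3=0x86 R4=0x1b  N=1 Z=0
after  4: R0=0x41 R1=0xf8 R2=0x8e R3=0x86 R4=0x76  N=0 Z=0
after  5: R0=0x41 R1=0xfc R2=0x8e R3=0x86 R4=0x76  N=1 Z=0
-- IRQ taken; context saved, return-PC = 6 --

SAVED = 0x76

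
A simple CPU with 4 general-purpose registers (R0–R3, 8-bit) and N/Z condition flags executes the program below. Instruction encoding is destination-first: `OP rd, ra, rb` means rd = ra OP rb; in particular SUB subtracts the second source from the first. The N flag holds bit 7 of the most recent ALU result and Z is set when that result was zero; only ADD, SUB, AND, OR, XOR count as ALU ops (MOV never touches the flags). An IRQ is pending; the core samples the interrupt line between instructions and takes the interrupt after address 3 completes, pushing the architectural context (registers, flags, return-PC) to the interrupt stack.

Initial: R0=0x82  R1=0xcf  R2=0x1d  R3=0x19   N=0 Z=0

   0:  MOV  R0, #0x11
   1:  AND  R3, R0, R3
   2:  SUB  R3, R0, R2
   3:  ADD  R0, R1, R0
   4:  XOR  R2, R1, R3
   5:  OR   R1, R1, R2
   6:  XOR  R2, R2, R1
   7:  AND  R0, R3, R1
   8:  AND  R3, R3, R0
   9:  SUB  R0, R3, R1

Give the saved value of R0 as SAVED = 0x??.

SAVED = 0xe0

after  0: R0=0x11 R1=0xcf R2=0x1d R3=0x19  N=0 Z=0
after  1: R0=0x11 R1=0xcf R2=0x1d R3=0x11  N=0 Z=0
after  2: R0=0x11 R1=0xcf R2=0x1d R3=0xf4  N=1 Z=0
after  3: R0=0xe0 R1=0xcf R2=0x1d R3=0xf4  N=1 Z=0
-- IRQ taken; context saved, return-PC = 4 --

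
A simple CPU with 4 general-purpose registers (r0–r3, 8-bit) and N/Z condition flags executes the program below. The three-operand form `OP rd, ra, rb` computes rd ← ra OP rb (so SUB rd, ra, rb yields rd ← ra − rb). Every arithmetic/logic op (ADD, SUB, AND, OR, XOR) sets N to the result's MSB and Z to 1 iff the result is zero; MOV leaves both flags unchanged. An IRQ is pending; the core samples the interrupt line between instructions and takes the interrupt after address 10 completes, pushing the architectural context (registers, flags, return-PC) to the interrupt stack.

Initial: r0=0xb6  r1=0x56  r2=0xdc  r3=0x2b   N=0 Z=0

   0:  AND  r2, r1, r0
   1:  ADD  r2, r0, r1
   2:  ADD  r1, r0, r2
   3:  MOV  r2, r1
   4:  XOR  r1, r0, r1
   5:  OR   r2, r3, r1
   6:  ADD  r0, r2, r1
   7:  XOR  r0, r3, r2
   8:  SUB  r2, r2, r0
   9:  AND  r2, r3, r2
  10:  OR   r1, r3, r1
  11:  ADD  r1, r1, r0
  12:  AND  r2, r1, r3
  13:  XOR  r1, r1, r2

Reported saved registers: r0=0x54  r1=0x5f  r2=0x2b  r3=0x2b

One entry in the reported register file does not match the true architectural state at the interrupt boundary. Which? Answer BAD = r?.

after  0: r0=0xb6 r1=0x56 r2=0x16 r3=0x2b  N=0 Z=0
after  1: r0=0xb6 r1=0x56 r2=0x0c r3=0x2b  N=0 Z=0
after  2: r0=0xb6 r1=0xc2 r2=0x0c r3=0x2b  N=1 Z=0
after  3: r0=0xb6 r1=0xc2 r2=0xc2 r3=0x2b  N=1 Z=0
after  4: r0=0xb6 r1=0x74 r2=0xc2 r3=0x2b  N=0 Z=0
after  5: r0=0xb6 r1=0x74 r2=0x7f r3=0x2b  N=0 Z=0
after  6: r0=0xf3 r1=0x74 r2=0x7f r3=0x2b  N=1 Z=0
after  7: r0=0x54 r1=0x74 r2=0x7f r3=0x2b  N=0 Z=0
after  8: r0=0x54 r1=0x74 r2=0x2b r3=0x2b  N=0 Z=0
after  9: r0=0x54 r1=0x74 r2=0x2b r3=0x2b  N=0 Z=0
after 10: r0=0x54 r1=0x7f r2=0x2b r3=0x2b  N=0 Z=0
-- IRQ taken; context saved, return-PC = 11 --
mismatch: r1: reported 0x5f vs actual 0x7f

BAD = r1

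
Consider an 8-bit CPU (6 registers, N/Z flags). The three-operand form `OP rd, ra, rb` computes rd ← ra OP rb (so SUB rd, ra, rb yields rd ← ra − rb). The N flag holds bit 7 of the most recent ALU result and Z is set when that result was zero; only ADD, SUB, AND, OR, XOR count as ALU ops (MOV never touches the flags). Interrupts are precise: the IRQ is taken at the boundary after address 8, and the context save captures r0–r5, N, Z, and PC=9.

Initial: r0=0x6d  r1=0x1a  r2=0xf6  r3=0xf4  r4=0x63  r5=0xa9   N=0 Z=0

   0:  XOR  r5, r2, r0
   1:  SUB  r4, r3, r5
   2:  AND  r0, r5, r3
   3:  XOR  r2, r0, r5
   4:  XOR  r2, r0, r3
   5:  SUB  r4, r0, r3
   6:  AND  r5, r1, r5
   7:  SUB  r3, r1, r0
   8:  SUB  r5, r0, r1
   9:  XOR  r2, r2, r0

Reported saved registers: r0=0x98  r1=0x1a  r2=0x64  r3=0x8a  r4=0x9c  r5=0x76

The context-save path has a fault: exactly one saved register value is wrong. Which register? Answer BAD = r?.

after  0: r0=0x6d r1=0x1a r2=0xf6 r3=0xf4 r4=0x63 r5=0x9b  N=1 Z=0
after  1: r0=0x6d r1=0x1a r2=0xf6 r3=0xf4 r4=0x59 r5=0x9b  N=0 Z=0
after  2: r0=0x90 r1=0x1a r2=0xf6 r3=0xf4 r4=0x59 r5=0x9b  N=1 Z=0
after  3: r0=0x90 r1=0x1a r2=0x0b r3=0xf4 r4=0x59 r5=0x9b  N=0 Z=0
after  4: r0=0x90 r1=0x1a r2=0x64 r3=0xf4 r4=0x59 r5=0x9b  N=0 Z=0
after  5: r0=0x90 r1=0x1a r2=0x64 r3=0xf4 r4=0x9c r5=0x9b  N=1 Z=0
after  6: r0=0x90 r1=0x1a r2=0x64 r3=0xf4 r4=0x9c r5=0x1a  N=0 Z=0
after  7: r0=0x90 r1=0x1a r2=0x64 r3=0x8a r4=0x9c r5=0x1a  N=1 Z=0
after  8: r0=0x90 r1=0x1a r2=0x64 r3=0x8a r4=0x9c r5=0x76  N=0 Z=0
-- IRQ taken; context saved, return-PC = 9 --
mismatch: r0: reported 0x98 vs actual 0x90

BAD = r0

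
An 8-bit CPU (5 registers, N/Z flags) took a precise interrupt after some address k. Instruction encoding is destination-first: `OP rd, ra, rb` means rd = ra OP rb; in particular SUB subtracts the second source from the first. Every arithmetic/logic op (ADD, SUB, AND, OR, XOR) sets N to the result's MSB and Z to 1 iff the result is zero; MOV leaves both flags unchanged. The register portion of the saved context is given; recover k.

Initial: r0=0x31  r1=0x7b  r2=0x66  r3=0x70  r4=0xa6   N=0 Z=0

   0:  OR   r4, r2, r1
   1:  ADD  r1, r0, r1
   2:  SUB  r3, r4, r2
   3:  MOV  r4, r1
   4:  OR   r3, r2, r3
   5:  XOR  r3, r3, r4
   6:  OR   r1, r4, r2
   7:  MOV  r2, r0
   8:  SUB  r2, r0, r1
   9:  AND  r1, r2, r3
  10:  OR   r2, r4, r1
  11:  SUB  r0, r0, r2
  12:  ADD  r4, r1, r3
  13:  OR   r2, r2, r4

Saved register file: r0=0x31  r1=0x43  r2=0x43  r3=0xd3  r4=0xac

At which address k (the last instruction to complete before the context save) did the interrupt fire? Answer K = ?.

K = 9

after  0: r0=0x31 r1=0x7b r2=0x66 r3=0x70 r4=0x7f  N=0 Z=0
after  1: r0=0x31 r1=0xac r2=0x66 r3=0x70 r4=0x7f  N=1 Z=0
after  2: r0=0x31 r1=0xac r2=0x66 r3=0x19 r4=0x7f  N=0 Z=0
after  3: r0=0x31 r1=0xac r2=0x66 r3=0x19 r4=0xac  N=0 Z=0
after  4: r0=0x31 r1=0xac r2=0x66 r3=0x7f r4=0xac  N=0 Z=0
after  5: r0=0x31 r1=0xac r2=0x66 r3=0xd3 r4=0xac  N=1 Z=0
after  6: r0=0x31 r1=0xee r2=0x66 r3=0xd3 r4=0xac  N=1 Z=0
after  7: r0=0x31 r1=0xee r2=0x31 r3=0xd3 r4=0xac  N=1 Z=0
after  8: r0=0x31 r1=0xee r2=0x43 r3=0xd3 r4=0xac  N=0 Z=0
after  9: r0=0x31 r1=0x43 r2=0x43 r3=0xd3 r4=0xac  N=0 Z=0
-- IRQ taken; context saved, return-PC = 10 --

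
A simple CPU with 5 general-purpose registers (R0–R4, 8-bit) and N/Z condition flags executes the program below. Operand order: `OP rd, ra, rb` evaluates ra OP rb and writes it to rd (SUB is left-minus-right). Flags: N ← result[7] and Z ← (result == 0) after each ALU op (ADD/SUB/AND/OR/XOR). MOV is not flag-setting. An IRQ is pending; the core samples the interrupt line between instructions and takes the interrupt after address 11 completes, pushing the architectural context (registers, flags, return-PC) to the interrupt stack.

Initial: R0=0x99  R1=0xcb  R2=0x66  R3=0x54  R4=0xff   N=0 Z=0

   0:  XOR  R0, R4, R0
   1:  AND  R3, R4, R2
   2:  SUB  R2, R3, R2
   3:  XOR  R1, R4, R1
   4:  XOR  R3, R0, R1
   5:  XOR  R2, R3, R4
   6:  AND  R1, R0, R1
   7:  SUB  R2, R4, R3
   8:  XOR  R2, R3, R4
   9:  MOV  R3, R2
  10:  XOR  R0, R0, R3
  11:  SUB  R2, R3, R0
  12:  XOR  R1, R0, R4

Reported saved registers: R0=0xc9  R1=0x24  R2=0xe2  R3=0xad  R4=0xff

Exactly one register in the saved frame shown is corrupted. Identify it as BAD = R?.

after  0: R0=0x66 R1=0xcb R2=0x66 R3=0x54 R4=0xff  N=0 Z=0
after  1: R0=0x66 R1=0xcb R2=0x66 R3=0x66 R4=0xff  N=0 Z=0
after  2: R0=0x66 R1=0xcb R2=0x00 R3=0x66 R4=0xff  N=0 Z=1
after  3: R0=0x66 R1=0x34 R2=0x00 R3=0x66 R4=0xff  N=0 Z=0
after  4: R0=0x66 R1=0x34 R2=0x00 R3=0x52 R4=0xff  N=0 Z=0
after  5: R0=0x66 R1=0x34 R2=0xad R3=0x52 R4=0xff  N=1 Z=0
after  6: R0=0x66 R1=0x24 R2=0xad R3=0x52 R4=0xff  N=0 Z=0
after  7: R0=0x66 R1=0x24 R2=0xad R3=0x52 R4=0xff  N=1 Z=0
after  8: R0=0x66 R1=0x24 R2=0xad R3=0x52 R4=0xff  N=1 Z=0
after  9: R0=0x66 R1=0x24 R2=0xad R3=0xad R4=0xff  N=1 Z=0
after 10: R0=0xcb R1=0x24 R2=0xad R3=0xad R4=0xff  N=1 Z=0
after 11: R0=0xcb R1=0x24 R2=0xe2 R3=0xad R4=0xff  N=1 Z=0
-- IRQ taken; context saved, return-PC = 12 --
mismatch: R0: reported 0xc9 vs actual 0xcb

BAD = R0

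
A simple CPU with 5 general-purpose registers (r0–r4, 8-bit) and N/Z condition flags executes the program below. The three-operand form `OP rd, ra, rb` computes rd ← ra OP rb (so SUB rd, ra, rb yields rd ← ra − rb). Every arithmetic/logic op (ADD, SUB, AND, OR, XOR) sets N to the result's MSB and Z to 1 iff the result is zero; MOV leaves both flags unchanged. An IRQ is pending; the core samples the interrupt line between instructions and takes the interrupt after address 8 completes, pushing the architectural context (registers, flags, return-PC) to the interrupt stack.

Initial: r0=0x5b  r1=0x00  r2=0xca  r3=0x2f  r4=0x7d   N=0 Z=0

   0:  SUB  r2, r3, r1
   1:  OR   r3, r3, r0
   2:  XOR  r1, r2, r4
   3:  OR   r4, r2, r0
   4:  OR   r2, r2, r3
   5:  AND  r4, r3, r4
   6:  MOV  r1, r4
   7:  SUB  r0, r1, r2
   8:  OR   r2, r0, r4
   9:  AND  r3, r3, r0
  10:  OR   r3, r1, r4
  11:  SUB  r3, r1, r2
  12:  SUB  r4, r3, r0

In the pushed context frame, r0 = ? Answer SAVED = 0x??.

SAVED = 0x00

after  0: r0=0x5b r1=0x00 r2=0x2f r3=0x2f r4=0x7d  N=0 Z=0
after  1: r0=0x5b r1=0x00 r2=0x2f r3=0x7f r4=0x7d  N=0 Z=0
after  2: r0=0x5b r1=0x52 r2=0x2f r3=0x7f r4=0x7d  N=0 Z=0
after  3: r0=0x5b r1=0x52 r2=0x2f r3=0x7f r4=0x7f  N=0 Z=0
after  4: r0=0x5b r1=0x52 r2=0x7f r3=0x7f r4=0x7f  N=0 Z=0
after  5: r0=0x5b r1=0x52 r2=0x7f r3=0x7f r4=0x7f  N=0 Z=0
after  6: r0=0x5b r1=0x7f r2=0x7f r3=0x7f r4=0x7f  N=0 Z=0
after  7: r0=0x00 r1=0x7f r2=0x7f r3=0x7f r4=0x7f  N=0 Z=1
after  8: r0=0x00 r1=0x7f r2=0x7f r3=0x7f r4=0x7f  N=0 Z=0
-- IRQ taken; context saved, return-PC = 9 --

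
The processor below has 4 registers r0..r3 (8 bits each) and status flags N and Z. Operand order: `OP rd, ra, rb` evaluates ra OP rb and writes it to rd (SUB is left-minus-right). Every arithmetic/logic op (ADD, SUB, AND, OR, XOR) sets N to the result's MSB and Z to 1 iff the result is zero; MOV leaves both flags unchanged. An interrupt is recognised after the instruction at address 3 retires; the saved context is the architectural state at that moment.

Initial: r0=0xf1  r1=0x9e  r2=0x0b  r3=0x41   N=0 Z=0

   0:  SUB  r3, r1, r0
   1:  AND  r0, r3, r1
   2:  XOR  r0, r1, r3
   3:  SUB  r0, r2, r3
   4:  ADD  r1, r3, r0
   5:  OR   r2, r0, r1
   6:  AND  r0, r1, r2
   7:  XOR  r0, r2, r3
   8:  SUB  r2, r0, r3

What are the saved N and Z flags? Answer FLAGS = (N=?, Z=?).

after  0: r0=0xf1 r1=0x9e r2=0x0b r3=0xad  N=1 Z=0
after  1: r0=0x8c r1=0x9e r2=0x0b r3=0xad  N=1 Z=0
after  2: r0=0x33 r1=0x9e r2=0x0b r3=0xad  N=0 Z=0
after  3: r0=0x5e r1=0x9e r2=0x0b r3=0xad  N=0 Z=0
-- IRQ taken; context saved, return-PC = 4 --

FLAGS = (N=0, Z=0)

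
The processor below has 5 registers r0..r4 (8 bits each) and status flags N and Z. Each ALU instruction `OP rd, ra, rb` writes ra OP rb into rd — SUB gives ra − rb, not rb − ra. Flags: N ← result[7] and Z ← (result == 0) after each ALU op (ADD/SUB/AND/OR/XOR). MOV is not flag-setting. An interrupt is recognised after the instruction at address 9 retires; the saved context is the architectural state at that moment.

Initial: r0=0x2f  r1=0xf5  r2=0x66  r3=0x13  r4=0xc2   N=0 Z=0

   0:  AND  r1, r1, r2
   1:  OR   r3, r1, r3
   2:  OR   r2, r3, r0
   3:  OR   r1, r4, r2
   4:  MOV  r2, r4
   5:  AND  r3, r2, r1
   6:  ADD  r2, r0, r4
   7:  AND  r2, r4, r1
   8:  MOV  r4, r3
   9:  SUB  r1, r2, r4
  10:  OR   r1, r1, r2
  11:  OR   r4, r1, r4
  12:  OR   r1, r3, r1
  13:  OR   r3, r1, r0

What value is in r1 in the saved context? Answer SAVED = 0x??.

SAVED = 0x00

after  0: r0=0x2f r1=0x64 r2=0x66 r3=0x13 r4=0xc2  N=0 Z=0
after  1: r0=0x2f r1=0x64 r2=0x66 r3=0x77 r4=0xc2  N=0 Z=0
after  2: r0=0x2f r1=0x64 r2=0x7f r3=0x77 r4=0xc2  N=0 Z=0
after  3: r0=0x2f r1=0xff r2=0x7f r3=0x77 r4=0xc2  N=1 Z=0
after  4: r0=0x2f r1=0xff r2=0xc2 r3=0x77 r4=0xc2  N=1 Z=0
after  5: r0=0x2f r1=0xff r2=0xc2 r3=0xc2 r4=0xc2  N=1 Z=0
after  6: r0=0x2f r1=0xff r2=0xf1 r3=0xc2 r4=0xc2  N=1 Z=0
after  7: r0=0x2f r1=0xff r2=0xc2 r3=0xc2 r4=0xc2  N=1 Z=0
after  8: r0=0x2f r1=0xff r2=0xc2 r3=0xc2 r4=0xc2  N=1 Z=0
after  9: r0=0x2f r1=0x00 r2=0xc2 r3=0xc2 r4=0xc2  N=0 Z=1
-- IRQ taken; context saved, return-PC = 10 --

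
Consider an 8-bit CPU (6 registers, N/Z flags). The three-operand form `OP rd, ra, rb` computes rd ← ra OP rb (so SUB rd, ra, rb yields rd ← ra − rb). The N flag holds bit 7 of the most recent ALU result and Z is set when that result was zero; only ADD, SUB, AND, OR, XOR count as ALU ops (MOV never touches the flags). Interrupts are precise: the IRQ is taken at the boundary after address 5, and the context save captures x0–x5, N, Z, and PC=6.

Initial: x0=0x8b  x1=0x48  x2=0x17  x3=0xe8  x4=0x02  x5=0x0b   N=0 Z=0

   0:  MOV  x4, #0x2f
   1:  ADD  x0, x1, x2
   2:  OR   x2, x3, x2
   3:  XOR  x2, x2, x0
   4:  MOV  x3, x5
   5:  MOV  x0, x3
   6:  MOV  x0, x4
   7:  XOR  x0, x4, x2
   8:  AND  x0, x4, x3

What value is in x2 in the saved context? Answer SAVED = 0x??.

after  0: x0=0x8b x1=0x48 x2=0x17 x3=0xe8 x4=0x2f x5=0x0b  N=0 Z=0
after  1: x0=0x5f x1=0x48 x2=0x17 x3=0xe8 x4=0x2f x5=0x0b  N=0 Z=0
after  2: x0=0x5f x1=0x48 x2=0xff x3=0xe8 x4=0x2f x5=0x0b  N=1 Z=0
after  3: x0=0x5f x1=0x48 x2=0xa0 x3=0xe8 x4=0x2f x5=0x0b  N=1 Z=0
after  4: x0=0x5f x1=0x48 x2=0xa0 x3=0x0b x4=0x2f x5=0x0b  N=1 Z=0
after  5: x0=0x0b x1=0x48 x2=0xa0 x3=0x0b x4=0x2f x5=0x0b  N=1 Z=0
-- IRQ taken; context saved, return-PC = 6 --

SAVED = 0xa0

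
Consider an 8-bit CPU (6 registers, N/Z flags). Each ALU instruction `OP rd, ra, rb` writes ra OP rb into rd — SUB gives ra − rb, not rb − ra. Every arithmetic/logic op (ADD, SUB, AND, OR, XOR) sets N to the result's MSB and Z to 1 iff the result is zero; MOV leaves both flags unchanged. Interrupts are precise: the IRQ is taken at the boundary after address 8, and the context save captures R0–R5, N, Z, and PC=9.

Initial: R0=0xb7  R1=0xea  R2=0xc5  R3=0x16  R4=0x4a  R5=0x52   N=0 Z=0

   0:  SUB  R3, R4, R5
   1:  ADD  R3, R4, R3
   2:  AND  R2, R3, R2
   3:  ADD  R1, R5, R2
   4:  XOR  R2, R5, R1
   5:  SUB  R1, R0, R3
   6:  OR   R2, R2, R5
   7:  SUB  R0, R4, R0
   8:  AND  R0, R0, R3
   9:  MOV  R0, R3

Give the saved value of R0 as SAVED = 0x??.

SAVED = 0x02

after  0: R0=0xb7 R1=0xea R2=0xc5 R3=0xf8 R4=0x4a R5=0x52  N=1 Z=0
after  1: R0=0xb7 R1=0xea R2=0xc5 R3=0x42 R4=0x4a R5=0x52  N=0 Z=0
after  2: R0=0xb7 R1=0xea R2=0x40 R3=0x42 R4=0x4a R5=0x52  N=0 Z=0
after  3: R0=0xb7 R1=0x92 R2=0x40 R3=0x42 R4=0x4a R5=0x52  N=1 Z=0
after  4: R0=0xb7 R1=0x92 R2=0xc0 R3=0x42 R4=0x4a R5=0x52  N=1 Z=0
after  5: R0=0xb7 R1=0x75 R2=0xc0 R3=0x42 R4=0x4a R5=0x52  N=0 Z=0
after  6: R0=0xb7 R1=0x75 R2=0xd2 R3=0x42 R4=0x4a R5=0x52  N=1 Z=0
after  7: R0=0x93 R1=0x75 R2=0xd2 R3=0x42 R4=0x4a R5=0x52  N=1 Z=0
after  8: R0=0x02 R1=0x75 R2=0xd2 R3=0x42 R4=0x4a R5=0x52  N=0 Z=0
-- IRQ taken; context saved, return-PC = 9 --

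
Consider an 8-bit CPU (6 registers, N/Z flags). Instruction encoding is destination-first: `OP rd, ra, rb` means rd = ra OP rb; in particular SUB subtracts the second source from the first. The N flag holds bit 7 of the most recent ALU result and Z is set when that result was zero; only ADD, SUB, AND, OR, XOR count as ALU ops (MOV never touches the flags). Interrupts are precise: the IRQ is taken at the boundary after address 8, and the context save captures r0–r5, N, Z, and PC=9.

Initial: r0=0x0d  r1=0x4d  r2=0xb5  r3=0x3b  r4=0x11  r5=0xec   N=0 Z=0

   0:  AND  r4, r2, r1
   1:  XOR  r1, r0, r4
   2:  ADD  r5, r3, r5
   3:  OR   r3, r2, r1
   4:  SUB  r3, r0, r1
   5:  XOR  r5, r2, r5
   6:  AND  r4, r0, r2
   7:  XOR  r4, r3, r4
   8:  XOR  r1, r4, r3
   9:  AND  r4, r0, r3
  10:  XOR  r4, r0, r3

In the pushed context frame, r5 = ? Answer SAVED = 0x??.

SAVED = 0x92

after  0: r0=0x0d r1=0x4d r2=0xb5 r3=0x3b r4=0x05 r5=0xec  N=0 Z=0
after  1: r0=0x0d r1=0x08 r2=0xb5 r3=0x3b r4=0x05 r5=0xec  N=0 Z=0
after  2: r0=0x0d r1=0x08 r2=0xb5 r3=0x3b r4=0x05 r5=0x27  N=0 Z=0
after  3: r0=0x0d r1=0x08 r2=0xb5 r3=0xbd r4=0x05 r5=0x27  N=1 Z=0
after  4: r0=0x0d r1=0x08 r2=0xb5 r3=0x05 r4=0x05 r5=0x27  N=0 Z=0
after  5: r0=0x0d r1=0x08 r2=0xb5 r3=0x05 r4=0x05 r5=0x92  N=1 Z=0
after  6: r0=0x0d r1=0x08 r2=0xb5 r3=0x05 r4=0x05 r5=0x92  N=0 Z=0
after  7: r0=0x0d r1=0x08 r2=0xb5 r3=0x05 r4=0x00 r5=0x92  N=0 Z=1
after  8: r0=0x0d r1=0x05 r2=0xb5 r3=0x05 r4=0x00 r5=0x92  N=0 Z=0
-- IRQ taken; context saved, return-PC = 9 --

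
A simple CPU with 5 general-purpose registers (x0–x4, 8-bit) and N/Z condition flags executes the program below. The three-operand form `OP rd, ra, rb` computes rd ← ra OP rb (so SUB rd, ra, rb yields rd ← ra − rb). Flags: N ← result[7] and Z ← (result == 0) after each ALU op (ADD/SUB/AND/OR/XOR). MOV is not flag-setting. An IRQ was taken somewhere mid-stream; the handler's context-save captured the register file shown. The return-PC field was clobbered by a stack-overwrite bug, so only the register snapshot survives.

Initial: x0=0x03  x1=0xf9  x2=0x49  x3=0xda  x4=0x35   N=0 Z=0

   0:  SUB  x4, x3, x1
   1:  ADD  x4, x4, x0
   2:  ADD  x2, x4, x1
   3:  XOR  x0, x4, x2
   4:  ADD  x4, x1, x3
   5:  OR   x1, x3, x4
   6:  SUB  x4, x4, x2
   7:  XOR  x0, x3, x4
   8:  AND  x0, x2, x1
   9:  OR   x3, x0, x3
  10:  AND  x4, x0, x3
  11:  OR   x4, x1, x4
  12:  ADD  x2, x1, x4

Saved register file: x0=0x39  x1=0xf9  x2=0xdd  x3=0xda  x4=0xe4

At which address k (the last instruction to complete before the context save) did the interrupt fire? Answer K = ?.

after  0: x0=0x03 x1=0xf9 x2=0x49 x3=0xda x4=0xe1  N=1 Z=0
after  1: x0=0x03 x1=0xf9 x2=0x49 x3=0xda x4=0xe4  N=1 Z=0
after  2: x0=0x03 x1=0xf9 x2=0xdd x3=0xda x4=0xe4  N=1 Z=0
after  3: x0=0x39 x1=0xf9 x2=0xdd x3=0xda x4=0xe4  N=0 Z=0
-- IRQ taken; context saved, return-PC = 4 --

K = 3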